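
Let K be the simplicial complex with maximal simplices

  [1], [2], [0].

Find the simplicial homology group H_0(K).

H_0 ≅ Z^3.

Fix the vertex order 0 < 1 < 2 and write every simplex with vertices in increasing order. Then dim K = 0 and the simplices of K are:

  0-simplices (3): [0], [1], [2]

so the chain groups are C_0 ≅ Z^3.

Reading off H_k = ker ∂_k / im ∂_{k+1}:

  H_0: rank C_0 − rank ∂_1 = 3 − 0 = 3, and there is no ∂_1, so H_0 = Z^3.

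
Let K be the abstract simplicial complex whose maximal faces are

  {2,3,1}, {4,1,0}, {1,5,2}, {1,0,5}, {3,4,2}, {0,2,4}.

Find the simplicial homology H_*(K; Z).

H_0 = Z,  H_1 = Z,  H_2 = 0.

We work with the vertex ordering 0 < 1 < 2 < 3 < 4 < 5. The simplices of K, each written with vertices in increasing order, are:

  0-simplices (6): [0], [1], [2], [3], [4], [5]
  1-simplices (12): [0,1], [0,2], [0,4], [0,5], [1,2], [1,3], [1,4], [1,5], [2,3], [2,4], [2,5], [3,4]
  2-simplices (6): [0,1,4], [0,1,5], [0,2,4], [1,2,3], [1,2,5], [2,3,4]

Hence C_0 ≅ Z^6, C_1 ≅ Z^12, C_2 ≅ Z^6.

Boundary ∂_1: C_1 → C_0 is given by ∂[p,q] = [q] − [p]. For instance
  ∂[0,1] = [1] − [0].
As a 6×12 matrix over Z this has rank 5, with invariant factors (1,1,1,1,1).

The boundary map ∂_2: C_2 → C_1 sends each 2-simplex [p,q,r] to [q,r] − [p,r] + [p,q]. For instance
  ∂[1,2,3] = [2,3] − [1,3] + [1,2],
  ∂[0,2,4] = [2,4] − [0,4] + [0,2].
This gives a 12×6 integer matrix of rank 6; reducing to Smith normal form yields diagonal entries (1,1,1,1,1,1).

Reading off H_k = ker ∂_k / im ∂_{k+1}:

  H_0: rank C_0 − rank ∂_1 = 6 − 5 = 1, and the invariant factors of ∂_1 are all 1, so H_0 ≅ Z.
  H_1: rank ker ∂_1 − rank ∂_2 = (12 − 5) − 6 = 1, and the invariant factors of ∂_2 are all 1, so H_1 ≅ Z.
  H_2: rank ker ∂_2 − rank ∂_3 = (6 − 6) − 0 = 0, and there is no ∂_3, so H_2 ≅ 0.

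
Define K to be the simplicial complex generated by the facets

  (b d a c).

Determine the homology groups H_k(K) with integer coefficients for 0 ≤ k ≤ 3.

H_0 = Z,  H_1 = 0,  H_2 = 0,  H_3 = 0.

Order the vertices as a < b < c < d. Listing each simplex with vertices in this order, K has dimension 3 with simplices:

  0-simplices (4): a, b, c, d
  1-simplices (6): ab, ac, ad, bc, bd, cd
  2-simplices (4): abc, abd, acd, bcd
  3-simplices (1): abcd

so the chain groups are C_0 ≅ Z^4, C_1 ≅ Z^6, C_2 ≅ Z^4, C_3 ≅ Z^1.

The boundary map ∂_1: C_1 → C_0 maps an edge to its endpoints' difference, ∂[p,q] = q − p.
The 4×6 boundary matrix has rank 3 and Smith normal form diag(1,1,1).

Boundary ∂_2: C_2 → C_1 acts by ∂[p,q,r] = [q,r] − [p,r] + [p,q]. For instance
  ∂abc = bc − ac + ab,
  ∂acd = cd − ad + ac.
The resulting 6×4 matrix has rank 3, and its Smith normal form has invariant factors (1,1,1).

Boundary ∂_3: C_3 → C_2 sends each 3-simplex σ to the alternating sum Σ_i (−1)^i (σ with its i-th vertex removed). For instance
  ∂abcd = bcd − acd + abd − abc.
The 4×1 boundary matrix has rank 1 and Smith normal form diag(1).

From H_k ≅ ker(∂_k) / im(∂_{k+1}) we obtain:

  H_0: rank C_0 − rank ∂_1 = 4 − 3 = 1, and the invariant factors of ∂_1 are all 1, so H_0 = Z.
  H_1: rank ker ∂_1 − rank ∂_2 = (6 − 3) − 3 = 0, and the invariant factors of ∂_2 are all 1, so H_1 = 0.
  H_2: rank ker ∂_2 − rank ∂_3 = (4 − 3) − 1 = 0, and the invariant factors of ∂_3 are all 1, so H_2 = 0.
  H_3: rank ker ∂_3 − rank ∂_4 = (1 − 1) − 0 = 0, and there is no ∂_4, so H_3 = 0.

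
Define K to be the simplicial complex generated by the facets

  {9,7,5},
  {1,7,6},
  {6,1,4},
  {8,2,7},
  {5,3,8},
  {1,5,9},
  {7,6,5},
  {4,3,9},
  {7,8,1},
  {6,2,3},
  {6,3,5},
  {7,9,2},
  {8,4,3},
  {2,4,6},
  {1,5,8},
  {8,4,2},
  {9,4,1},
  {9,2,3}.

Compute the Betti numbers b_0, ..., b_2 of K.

Order the vertices as 1 < 2 < 3 < 4 < 5 < 6 < 7 < 8 < 9. Listing each simplex with vertices in this order, K has dimension 2 with simplices:

  0-simplices (9): [1], [2], [3], [4], [5], [6], [7], [8], [9]
  1-simplices (27): (27 of them)
  2-simplices (18): [1,4,6], [1,4,9], [1,5,8], [1,5,9], [1,6,7], [1,7,8], [2,3,6], [2,3,9], [2,4,6], [2,4,8], [2,7,8], [2,7,9], [3,4,8], [3,4,9], [3,5,6], [3,5,8], [5,6,7], [5,7,9]

Hence C_0 ≅ Z^9, C_1 ≅ Z^27, C_2 ≅ Z^18.

The boundary map ∂_1: C_1 → C_0 sends each edge [p,q] (with p < q) to q − p.
As a 9×27 matrix over Z this has rank 8, with invariant factors (1,1,1,1,1,1,1,1).

Boundary ∂_2: C_2 → C_1 acts by ∂[p,q,r] = [q,r] − [p,r] + [p,q]. For instance
  ∂[3,4,8] = [4,8] − [3,8] + [3,4],
  ∂[2,3,9] = [3,9] − [2,9] + [2,3].
The 27×18 boundary matrix has rank 18 and Smith normal form diag(1,1,1,1,1,1,1,1,1,1,1,1,1,1,1,1,1,2).

Computing H_k = (kernel of ∂_k) / (image of ∂_{k+1}):

  H_0: rank C_0 − rank ∂_1 = 9 − 8 = 1, and the invariant factors of ∂_1 are all 1, so H_0 = Z.
  H_1: rank ker ∂_1 − rank ∂_2 = (27 − 8) − 18 = 1, and ∂_2 has invariant factor 2 > 1, so H_1 = Z ⊕ Z/2.
  H_2: rank ker ∂_2 − rank ∂_3 = (18 − 18) − 0 = 0, and there is no ∂_3, so H_2 = 0.

Hence the Betti numbers are b_0 = 1, b_1 = 1, b_2 = 0.

b_0 = 1, b_1 = 1, b_2 = 0.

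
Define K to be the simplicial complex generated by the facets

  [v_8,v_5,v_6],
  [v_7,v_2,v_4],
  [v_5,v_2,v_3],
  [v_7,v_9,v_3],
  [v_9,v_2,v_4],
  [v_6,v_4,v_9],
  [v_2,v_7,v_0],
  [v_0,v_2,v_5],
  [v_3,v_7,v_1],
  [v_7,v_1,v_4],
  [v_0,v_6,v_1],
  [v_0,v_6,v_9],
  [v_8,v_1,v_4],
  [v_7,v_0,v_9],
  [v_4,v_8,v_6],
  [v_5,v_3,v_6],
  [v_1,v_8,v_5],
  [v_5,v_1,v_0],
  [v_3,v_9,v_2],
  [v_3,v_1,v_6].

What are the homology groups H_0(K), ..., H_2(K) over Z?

H_0 ≅ Z,  H_1 ≅ Z ⊕ Z/2Z,  H_2 = 0.

K has 10 vertices, 30 edges, 20 triangles.
rank ∂_0 = 0, rank ∂_1 = 9 ⇒ b_0 = 10 − 0 − 9 = 1; all invariant factors of ∂_1 are 1 so no torsion. So H_0 ≅ Z.
rank ∂_1 = 9, rank ∂_2 = 20 ⇒ b_1 = 30 − 9 − 20 = 1; ∂_2 has invariant factor(s) [2] giving torsion. So H_1 ≅ Z ⊕ Z/2Z.
rank ∂_2 = 20, rank ∂_3 = 0 ⇒ b_2 = 20 − 20 − 0 = 0. So H_2 ≅ 0.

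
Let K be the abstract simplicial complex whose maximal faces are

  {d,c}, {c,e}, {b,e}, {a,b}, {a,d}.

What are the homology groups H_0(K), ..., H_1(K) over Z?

Order the vertices as a < b < c < d < e. Listing each simplex with vertices in this order, K has dimension 1 with simplices:

  0-simplices (5): a, b, c, d, e
  1-simplices (5): ab, ad, be, cd, ce

Hence C_0 ≅ Z^5, C_1 ≅ Z^5.

∂_1: C_1 → C_0 sends each edge [p,q] (with p < q) to q − p.
The resulting 5×5 matrix has rank 4, and its Smith normal form has invariant factors (1,1,1,1).

Now H_k = ker ∂_k / im ∂_{k+1}, so:

  H_0: rank C_0 − rank ∂_1 = 5 − 4 = 1, and the invariant factors of ∂_1 are all 1, so H_0 ≅ Z.
  H_1: rank ker ∂_1 − rank ∂_2 = (5 − 4) − 0 = 1, and there is no ∂_2, so H_1 ≅ Z.

H_0 ≅ Z,  H_1 ≅ Z.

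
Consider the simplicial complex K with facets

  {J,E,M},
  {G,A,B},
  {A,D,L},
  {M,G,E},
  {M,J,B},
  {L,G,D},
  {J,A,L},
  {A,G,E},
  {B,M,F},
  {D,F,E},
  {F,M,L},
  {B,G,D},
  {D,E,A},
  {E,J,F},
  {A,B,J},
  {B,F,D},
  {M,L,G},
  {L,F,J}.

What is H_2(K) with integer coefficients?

H_2 = 0.

Fix the vertex order A < B < D < E < F < G < J < L < M and write every simplex with vertices in increasing order. Then dim K = 2 and the simplices of K are:

  0-simplices (9): A, B, D, E, F, G, J, L, M
  1-simplices (27): AB, AD, AE, AG, AJ, AL, BD, BF, BG, BJ, BM, DE, DF, DG, DL, EF, EG, EJ, EM, FJ, FL, FM, GL, GM, JL, JM, LM
  2-simplices (18): ABG, ABJ, ADE, ADL, AEG, AJL, BDF, BDG, BFM, BJM, DEF, DGL, EFJ, EGM, EJM, FJL, FLM, GLM

Hence C_0 ≅ Z^9, C_1 ≅ Z^27, C_2 ≅ Z^18.

The boundary map ∂_1: C_1 → C_0 maps an edge to its endpoints' difference, ∂[p,q] = q − p.
The resulting 9×27 matrix has rank 8, and its Smith normal form has invariant factors (1,1,1,1,1,1,1,1).

The boundary map ∂_2: C_2 → C_1 sends each 2-simplex [p,q,r] to [q,r] − [p,r] + [p,q]. For instance
  ∂ADL = DL − AL + AD,
  ∂FLM = LM − FM + FL.
This gives a 27×18 integer matrix of rank 18; reducing to Smith normal form yields diagonal entries (1,1,1,1,1,1,1,1,1,1,1,1,1,1,1,1,1,2).

Computing H_k = (kernel of ∂_k) / (image of ∂_{k+1}):

  H_2: rank ker ∂_2 − rank ∂_3 = (18 − 18) − 0 = 0, and there is no ∂_3, so H_2 = 0.

(K is a triangulation of the Klein bottle.)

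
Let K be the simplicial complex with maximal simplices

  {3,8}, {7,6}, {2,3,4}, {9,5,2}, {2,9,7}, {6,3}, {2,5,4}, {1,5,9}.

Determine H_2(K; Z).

H_2 = 0.

Take the total order 1 < 2 < 3 < 4 < 5 < 6 < 7 < 8 < 9 on the vertex set. Then K (dimension 2) consists of the simplices:

  0-simplices (9): [1], [2], [3], [4], [5], [6], [7], [8], [9]
  1-simplices (14): [1,5], [1,9], [2,3], [2,4], [2,5], [2,7], [2,9], [3,4], [3,6], [3,8], [4,5], [5,9], [6,7], [7,9]
  2-simplices (5): [1,5,9], [2,3,4], [2,4,5], [2,5,9], [2,7,9]

giving chain groups C_0 ≅ Z^9, C_1 ≅ Z^14, C_2 ≅ Z^5.

Boundary ∂_1: C_1 → C_0 maps an edge to its endpoints' difference, ∂[p,q] = q − p. For instance
  ∂[6,7] = [7] − [6].
The resulting 9×14 matrix has rank 8, and its Smith normal form has invariant factors (1,1,1,1,1,1,1,1).

The boundary map ∂_2: C_2 → C_1 maps a triangle to the signed sum of its edges. For instance
  ∂[2,4,5] = [4,5] − [2,5] + [2,4],
  ∂[2,3,4] = [3,4] − [2,4] + [2,3].
The resulting 14×5 matrix has rank 5, and its Smith normal form has invariant factors (1,1,1,1,1).

Reading off H_k = ker ∂_k / im ∂_{k+1}:

  H_2: rank ker ∂_2 − rank ∂_3 = (5 − 5) − 0 = 0, and there is no ∂_3, so H_2 ≅ 0.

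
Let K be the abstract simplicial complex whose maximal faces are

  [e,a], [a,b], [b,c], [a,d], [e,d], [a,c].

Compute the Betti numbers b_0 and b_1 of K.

Take the total order a < b < c < d < e on the vertex set. Then K (dimension 1) consists of the simplices:

  0-simplices (5): a, b, c, d, e
  1-simplices (6): ab, ac, ad, ae, bc, de

so the chain groups are C_0 ≅ Z^5, C_1 ≅ Z^6.

∂_1: C_1 → C_0 sends each edge [p,q] (with p < q) to q − p. For instance
  ∂ae = e − a.
As a 5×6 matrix over Z this has rank 4, with invariant factors (1,1,1,1).

Now H_k = ker ∂_k / im ∂_{k+1}, so:

  H_0: rank C_0 − rank ∂_1 = 5 − 4 = 1, and the invariant factors of ∂_1 are all 1, so H_0 ≅ Z.
  H_1: rank ker ∂_1 − rank ∂_2 = (6 − 4) − 0 = 2, and there is no ∂_2, so H_1 ≅ Z^2.

As a check, the Euler characteristic is 5 − 6 = -1, which agrees with 1 − 2 = -1.

Hence the Betti numbers are b_0 = 1, b_1 = 2.

b_0 = 1, b_1 = 2.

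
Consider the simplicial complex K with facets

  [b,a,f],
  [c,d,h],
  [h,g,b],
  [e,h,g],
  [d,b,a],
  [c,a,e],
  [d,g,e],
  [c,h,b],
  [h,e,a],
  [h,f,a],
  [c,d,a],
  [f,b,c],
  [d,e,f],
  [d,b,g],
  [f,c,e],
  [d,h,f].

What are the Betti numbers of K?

b_0 = 1, b_1 = 2, b_2 = 1.

We work with the vertex ordering a < b < c < d < e < f < g < h. The simplices of K, each written with vertices in increasing order, are:

  0-simplices (8): a, b, c, d, e, f, g, h
  1-simplices (24): ab, ac, ad, ae, af, ah, bc, bd, bf, bg, bh, cd, ce, cf, ch, de, df, dg, dh, ef, eg, eh, fh, gh
  2-simplices (16): abd, abf, acd, ace, aeh, afh, bcf, bch, bdg, bgh, cdh, cef, def, deg, dfh, egh

Hence C_0 ≅ Z^8, C_1 ≅ Z^24, C_2 ≅ Z^16.

∂_1: C_1 → C_0 is given by ∂[p,q] = [q] − [p]. For instance
  ∂af = f − a.
The resulting 8×24 matrix has rank 7, and its Smith normal form has invariant factors (1,1,1,1,1,1,1).

Boundary ∂_2: C_2 → C_1 acts by ∂[p,q,r] = [q,r] − [p,r] + [p,q]. For instance
  ∂dfh = fh − dh + df,
  ∂bgh = gh − bh + bg.
The 24×16 boundary matrix has rank 15 and Smith normal form diag(1,1,1,1,1,1,1,1,1,1,1,1,1,1,1).

Computing H_k = (kernel of ∂_k) / (image of ∂_{k+1}):

  H_0: rank C_0 − rank ∂_1 = 8 − 7 = 1, and the invariant factors of ∂_1 are all 1, so H_0 = Z.
  H_1: rank ker ∂_1 − rank ∂_2 = (24 − 7) − 15 = 2, and the invariant factors of ∂_2 are all 1, so H_1 = Z^2.
  H_2: rank ker ∂_2 − rank ∂_3 = (16 − 15) − 0 = 1, and there is no ∂_3, so H_2 = Z.

As a check, the Euler characteristic is 8 − 24 + 16 = 0, which agrees with 1 − 2 + 1 = 0.
(K is a triangulation of the torus T^2.)

Hence the Betti numbers are b_0 = 1, b_1 = 2, b_2 = 1.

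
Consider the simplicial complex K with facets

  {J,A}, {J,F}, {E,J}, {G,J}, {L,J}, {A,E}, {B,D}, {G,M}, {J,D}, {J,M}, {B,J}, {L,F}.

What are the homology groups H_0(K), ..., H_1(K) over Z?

Take the total order A < B < D < E < F < G < J < L < M on the vertex set. Then K (dimension 1) consists of the simplices:

  0-simplices (9): A, B, D, E, F, G, J, L, M
  1-simplices (12): AE, AJ, BD, BJ, DJ, EJ, FJ, FL, GJ, GM, JL, JM

Hence C_0 ≅ Z^9, C_1 ≅ Z^12.

∂_1: C_1 → C_0 is given by ∂[p,q] = [q] − [p]. For instance
  ∂BD = D − B.
This gives a 9×12 integer matrix of rank 8; reducing to Smith normal form yields diagonal entries (1,1,1,1,1,1,1,1).

Reading off H_k = ker ∂_k / im ∂_{k+1}:

  H_0: rank C_0 − rank ∂_1 = 9 − 8 = 1, and the invariant factors of ∂_1 are all 1, so H_0 ≅ Z.
  H_1: rank ker ∂_1 − rank ∂_2 = (12 − 8) − 0 = 4, and there is no ∂_2, so H_1 ≅ Z^4.

As a check, the Euler characteristic is 9 − 12 = -3, which agrees with 1 − 4 = -3.

H_0 ≅ Z,  H_1 ≅ Z^4.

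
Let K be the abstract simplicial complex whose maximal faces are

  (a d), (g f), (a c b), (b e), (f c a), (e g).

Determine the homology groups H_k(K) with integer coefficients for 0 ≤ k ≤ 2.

Take the total order a < b < c < d < e < f < g on the vertex set. Then K (dimension 2) consists of the simplices:

  0-simplices (7): a, b, c, d, e, f, g
  1-simplices (9): ab, ac, ad, af, bc, be, cf, eg, fg
  2-simplices (2): abc, acf

Hence C_0 ≅ Z^7, C_1 ≅ Z^9, C_2 ≅ Z^2.

The boundary map ∂_1: C_1 → C_0 is given by ∂[p,q] = [q] − [p].
The 7×9 boundary matrix has rank 6 and Smith normal form diag(1,1,1,1,1,1).

∂_2: C_2 → C_1 maps a triangle to the signed sum of its edges. For instance
  ∂acf = cf − af + ac,
  ∂abc = bc − ac + ab.
As a 9×2 matrix over Z this has rank 2, with invariant factors (1,1).

Now H_k = ker ∂_k / im ∂_{k+1}, so:

  H_0: rank C_0 − rank ∂_1 = 7 − 6 = 1, and the invariant factors of ∂_1 are all 1, so H_0 = Z.
  H_1: rank ker ∂_1 − rank ∂_2 = (9 − 6) − 2 = 1, and the invariant factors of ∂_2 are all 1, so H_1 = Z.
  H_2: rank ker ∂_2 − rank ∂_3 = (2 − 2) − 0 = 0, and there is no ∂_3, so H_2 = 0.

H_0 ≅ Z,  H_1 ≅ Z,  H_2 = 0.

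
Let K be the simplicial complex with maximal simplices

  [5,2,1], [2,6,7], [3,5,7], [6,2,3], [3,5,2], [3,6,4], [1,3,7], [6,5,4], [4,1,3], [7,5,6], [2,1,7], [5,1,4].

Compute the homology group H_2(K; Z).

K has 7 vertices, 18 edges, 12 triangles.
rank ∂_2 = 12, rank ∂_3 = 0 ⇒ b_2 = 12 − 12 − 0 = 0. So H_2 = 0.

H_2 ≅ 0.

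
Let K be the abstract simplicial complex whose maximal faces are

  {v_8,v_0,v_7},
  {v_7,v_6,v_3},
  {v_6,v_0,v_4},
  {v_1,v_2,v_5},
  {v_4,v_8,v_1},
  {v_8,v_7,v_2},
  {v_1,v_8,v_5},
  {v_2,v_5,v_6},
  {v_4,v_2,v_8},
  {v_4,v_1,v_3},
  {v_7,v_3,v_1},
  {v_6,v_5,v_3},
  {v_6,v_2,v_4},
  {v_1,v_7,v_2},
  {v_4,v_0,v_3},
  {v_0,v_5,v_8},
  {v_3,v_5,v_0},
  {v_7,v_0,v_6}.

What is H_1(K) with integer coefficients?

H_1 ≅ Z ⊕ Z/2.

We work with the vertex ordering v_0 < v_1 < v_2 < v_3 < v_4 < v_5 < v_6 < v_7 < v_8. The simplices of K, each written with vertices in increasing order, are:

  0-simplices (9): [v_0], [v_1], [v_2], [v_3], [v_4], [v_5], [v_6], [v_7], [v_8]
  1-simplices (27): (27 of them)
  2-simplices (18): (18 of them)

giving chain groups C_0 ≅ Z^9, C_1 ≅ Z^27, C_2 ≅ Z^18.

The boundary map ∂_1: C_1 → C_0 sends each edge [p,q] (with p < q) to q − p.
The 9×27 boundary matrix has rank 8 and Smith normal form diag(1,1,1,1,1,1,1,1).

∂_2: C_2 → C_1 acts by ∂[p,q,r] = [q,r] − [p,r] + [p,q]. For instance
  ∂[v_1,v_5,v_8] = [v_5,v_8] − [v_1,v_8] + [v_1,v_5],
  ∂[v_1,v_4,v_8] = [v_4,v_8] − [v_1,v_8] + [v_1,v_4].
The resulting 27×18 matrix has rank 18, and its Smith normal form has invariant factors (1,1,1,1,1,1,1,1,1,1,1,1,1,1,1,1,1,2).

From H_k ≅ ker(∂_k) / im(∂_{k+1}) we obtain:

  H_1: rank ker ∂_1 − rank ∂_2 = (27 − 8) − 18 = 1, and ∂_2 has invariant factor 2 > 1, so H_1 = Z ⊕ Z/2.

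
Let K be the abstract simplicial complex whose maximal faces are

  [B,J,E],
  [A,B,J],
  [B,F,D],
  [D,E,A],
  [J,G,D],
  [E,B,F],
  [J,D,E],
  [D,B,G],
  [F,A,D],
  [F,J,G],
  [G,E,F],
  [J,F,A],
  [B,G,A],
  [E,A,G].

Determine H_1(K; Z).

H_1 = Z^2.

Order the vertices as A < B < D < E < F < G < J. Listing each simplex with vertices in this order, K has dimension 2 with simplices:

  0-simplices (7): A, B, D, E, F, G, J
  1-simplices (21): AB, AD, AE, AF, AG, AJ, BD, BE, BF, BG, BJ, DE, DF, DG, DJ, EF, EG, EJ, FG, FJ, GJ
  2-simplices (14): ABG, ABJ, ADE, ADF, AEG, AFJ, BDF, BDG, BEF, BEJ, DEJ, DGJ, EFG, FGJ

so the chain groups are C_0 ≅ Z^7, C_1 ≅ Z^21, C_2 ≅ Z^14.

∂_1: C_1 → C_0 is given by ∂[p,q] = [q] − [p]. For instance
  ∂GJ = J − G.
As a 7×21 matrix over Z this has rank 6, with invariant factors (1,1,1,1,1,1).

The boundary map ∂_2: C_2 → C_1 maps a triangle to the signed sum of its edges. For instance
  ∂DEJ = EJ − DJ + DE,
  ∂AEG = EG − AG + AE.
This gives a 21×14 integer matrix of rank 13; reducing to Smith normal form yields diagonal entries (1,1,1,1,1,1,1,1,1,1,1,1,1).

From H_k ≅ ker(∂_k) / im(∂_{k+1}) we obtain:

  H_1: rank ker ∂_1 − rank ∂_2 = (21 − 6) − 13 = 2, and the invariant factors of ∂_2 are all 1, so H_1 ≅ Z^2.

(K is a triangulation of the torus T^2.)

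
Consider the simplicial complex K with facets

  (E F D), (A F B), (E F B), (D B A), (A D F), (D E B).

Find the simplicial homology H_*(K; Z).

Take the total order A < B < D < E < F on the vertex set. Then K (dimension 2) consists of the simplices:

  0-simplices (5): A, B, D, E, F
  1-simplices (9): AB, AD, AF, BD, BE, BF, DE, DF, EF
  2-simplices (6): ABD, ABF, ADF, BDE, BEF, DEF

so the chain groups are C_0 ≅ Z^5, C_1 ≅ Z^9, C_2 ≅ Z^6.

∂_1: C_1 → C_0 is given by ∂[p,q] = [q] − [p]. For instance
  ∂DF = F − D.
The resulting 5×9 matrix has rank 4, and its Smith normal form has invariant factors (1,1,1,1).

Boundary ∂_2: C_2 → C_1 acts by ∂[p,q,r] = [q,r] − [p,r] + [p,q]. For instance
  ∂DEF = EF − DF + DE,
  ∂BEF = EF − BF + BE.
The resulting 9×6 matrix has rank 5, and its Smith normal form has invariant factors (1,1,1,1,1).

Reading off H_k = ker ∂_k / im ∂_{k+1}:

  H_0: rank C_0 − rank ∂_1 = 5 − 4 = 1, and the invariant factors of ∂_1 are all 1, so H_0 ≅ Z.
  H_1: rank ker ∂_1 − rank ∂_2 = (9 − 4) − 5 = 0, and the invariant factors of ∂_2 are all 1, so H_1 ≅ 0.
  H_2: rank ker ∂_2 − rank ∂_3 = (6 − 5) − 0 = 1, and there is no ∂_3, so H_2 ≅ Z.

(K is a triangulation of the 2-sphere S^2.)

H_0 ≅ Z,  H_1 = 0,  H_2 ≅ Z.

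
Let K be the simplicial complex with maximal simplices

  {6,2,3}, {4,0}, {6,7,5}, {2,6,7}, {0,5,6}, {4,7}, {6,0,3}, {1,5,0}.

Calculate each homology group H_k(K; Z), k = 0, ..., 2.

Take the total order 0 < 1 < 2 < 3 < 4 < 5 < 6 < 7 on the vertex set. Then K (dimension 2) consists of the simplices:

  0-simplices (8): [0], [1], [2], [3], [4], [5], [6], [7]
  1-simplices (14): [0,1], [0,3], [0,4], [0,5], [0,6], [1,5], [2,3], [2,6], [2,7], [3,6], [4,7], [5,6], [5,7], [6,7]
  2-simplices (6): [0,1,5], [0,3,6], [0,5,6], [2,3,6], [2,6,7], [5,6,7]

so the chain groups are C_0 ≅ Z^8, C_1 ≅ Z^14, C_2 ≅ Z^6.

∂_1: C_1 → C_0 maps an edge to its endpoints' difference, ∂[p,q] = q − p.
This gives a 8×14 integer matrix of rank 7; reducing to Smith normal form yields diagonal entries (1,1,1,1,1,1,1).

∂_2: C_2 → C_1 maps a triangle to the signed sum of its edges. For instance
  ∂[0,5,6] = [5,6] − [0,6] + [0,5],
  ∂[0,3,6] = [3,6] − [0,6] + [0,3].
This gives a 14×6 integer matrix of rank 6; reducing to Smith normal form yields diagonal entries (1,1,1,1,1,1).

Reading off H_k = ker ∂_k / im ∂_{k+1}:

  H_0: rank C_0 − rank ∂_1 = 8 − 7 = 1, and the invariant factors of ∂_1 are all 1, so H_0 ≅ Z.
  H_1: rank ker ∂_1 − rank ∂_2 = (14 − 7) − 6 = 1, and the invariant factors of ∂_2 are all 1, so H_1 ≅ Z.
  H_2: rank ker ∂_2 − rank ∂_3 = (6 − 6) − 0 = 0, and there is no ∂_3, so H_2 ≅ 0.

H_0 ≅ Z,  H_1 ≅ Z,  H_2 = 0.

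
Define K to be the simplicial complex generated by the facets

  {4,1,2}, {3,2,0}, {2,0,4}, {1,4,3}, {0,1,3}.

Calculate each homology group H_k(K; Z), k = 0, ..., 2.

Order the vertices as 0 < 1 < 2 < 3 < 4. Listing each simplex with vertices in this order, K has dimension 2 with simplices:

  0-simplices (5): [0], [1], [2], [3], [4]
  1-simplices (10): [0,1], [0,2], [0,3], [0,4], [1,2], [1,3], [1,4], [2,3], [2,4], [3,4]
  2-simplices (5): [0,1,3], [0,2,3], [0,2,4], [1,2,4], [1,3,4]

giving chain groups C_0 ≅ Z^5, C_1 ≅ Z^10, C_2 ≅ Z^5.

∂_1: C_1 → C_0 is given by ∂[p,q] = [q] − [p]. For instance
  ∂[2,4] = [4] − [2].
The resulting 5×10 matrix has rank 4, and its Smith normal form has invariant factors (1,1,1,1).

∂_2: C_2 → C_1 maps a triangle to the signed sum of its edges. For instance
  ∂[0,2,4] = [2,4] − [0,4] + [0,2],
  ∂[0,2,3] = [2,3] − [0,3] + [0,2].
The resulting 10×5 matrix has rank 5, and its Smith normal form has invariant factors (1,1,1,1,1).

Now H_k = ker ∂_k / im ∂_{k+1}, so:

  H_0: rank C_0 − rank ∂_1 = 5 − 4 = 1, and the invariant factors of ∂_1 are all 1, so H_0 = Z.
  H_1: rank ker ∂_1 − rank ∂_2 = (10 − 4) − 5 = 1, and the invariant factors of ∂_2 are all 1, so H_1 = Z.
  H_2: rank ker ∂_2 − rank ∂_3 = (5 − 5) − 0 = 0, and there is no ∂_3, so H_2 = 0.

(K is a triangulation of the Möbius band.)

H_0 ≅ Z,  H_1 ≅ Z,  H_2 = 0.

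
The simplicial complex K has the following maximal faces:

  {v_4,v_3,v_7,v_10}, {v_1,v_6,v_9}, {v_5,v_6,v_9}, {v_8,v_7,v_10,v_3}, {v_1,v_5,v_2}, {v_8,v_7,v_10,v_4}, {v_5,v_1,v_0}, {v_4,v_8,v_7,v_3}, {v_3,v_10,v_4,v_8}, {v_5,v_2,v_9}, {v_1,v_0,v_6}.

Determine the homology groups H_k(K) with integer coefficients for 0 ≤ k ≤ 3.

H_0 = Z^2,  H_1 = Z,  H_2 = 0,  H_3 = Z.

We work with the vertex ordering v_0 < v_1 < v_2 < v_3 < v_4 < v_5 < v_6 < v_7 < v_8 < v_9 < v_10. The simplices of K, each written with vertices in increasing order, are:

  0-simplices (11): [v_0], [v_1], [v_2], [v_3], [v_4], [v_5], [v_6], [v_7], [v_8], [v_9], [v_10]
  1-simplices (22): (22 of them)
  2-simplices (16): (16 of them)
  3-simplices (5): [v_3,v_4,v_7,v_8], [v_3,v_4,v_7,v_10], [v_3,v_4,v_8,v_10], [v_3,v_7,v_8,v_10], [v_4,v_7,v_8,v_10]

Hence C_0 ≅ Z^11, C_1 ≅ Z^22, C_2 ≅ Z^16, C_3 ≅ Z^5.

∂_1: C_1 → C_0 maps an edge to its endpoints' difference, ∂[p,q] = q − p.
This gives a 11×22 integer matrix of rank 9; reducing to Smith normal form yields diagonal entries (1,1,1,1,1,1,1,1,1).

Boundary ∂_2: C_2 → C_1 acts by ∂[p,q,r] = [q,r] − [p,r] + [p,q]. For instance
  ∂[v_0,v_1,v_6] = [v_1,v_6] − [v_0,v_6] + [v_0,v_1],
  ∂[v_3,v_4,v_7] = [v_4,v_7] − [v_3,v_7] + [v_3,v_4].
This gives a 22×16 integer matrix of rank 12; reducing to Smith normal form yields diagonal entries (1,1,1,1,1,1,1,1,1,1,1,1).

∂_3: C_3 → C_2 sends each 3-simplex σ to the alternating sum Σ_i (−1)^i (σ with its i-th vertex removed). For instance
  ∂[v_3,v_7,v_8,v_10] = [v_7,v_8,v_10] − [v_3,v_8,v_10] + [v_3,v_7,v_10] − [v_3,v_7,v_8],
  ∂[v_3,v_4,v_8,v_10] = [v_4,v_8,v_10] − [v_3,v_8,v_10] + [v_3,v_4,v_10] − [v_3,v_4,v_8].
The 16×5 boundary matrix has rank 4 and Smith normal form diag(1,1,1,1).

Now H_k = ker ∂_k / im ∂_{k+1}, so:

  H_0: rank C_0 − rank ∂_1 = 11 − 9 = 2, and the invariant factors of ∂_1 are all 1, so H_0 ≅ Z^2.
  H_1: rank ker ∂_1 − rank ∂_2 = (22 − 9) − 12 = 1, and the invariant factors of ∂_2 are all 1, so H_1 ≅ Z.
  H_2: rank ker ∂_2 − rank ∂_3 = (16 − 12) − 4 = 0, and the invariant factors of ∂_3 are all 1, so H_2 ≅ 0.
  H_3: rank ker ∂_3 − rank ∂_4 = (5 − 4) − 0 = 1, and there is no ∂_4, so H_3 ≅ Z.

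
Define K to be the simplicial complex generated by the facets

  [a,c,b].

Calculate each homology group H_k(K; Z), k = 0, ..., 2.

Order the vertices as a < b < c. Listing each simplex with vertices in this order, K has dimension 2 with simplices:

  0-simplices (3): a, b, c
  1-simplices (3): ab, ac, bc
  2-simplices (1): abc

Hence C_0 ≅ Z^3, C_1 ≅ Z^3, C_2 ≅ Z^1.

The boundary map ∂_1: C_1 → C_0 is given by ∂[p,q] = [q] − [p].
The resulting 3×3 matrix has rank 2, and its Smith normal form has invariant factors (1,1).

The boundary map ∂_2: C_2 → C_1 acts by ∂[p,q,r] = [q,r] − [p,r] + [p,q]. For instance
  ∂abc = bc − ac + ab.
The 3×1 boundary matrix has rank 1 and Smith normal form diag(1).

Reading off H_k = ker ∂_k / im ∂_{k+1}:

  H_0: rank C_0 − rank ∂_1 = 3 − 2 = 1, and the invariant factors of ∂_1 are all 1, so H_0 ≅ Z.
  H_1: rank ker ∂_1 − rank ∂_2 = (3 − 2) − 1 = 0, and the invariant factors of ∂_2 are all 1, so H_1 ≅ 0.
  H_2: rank ker ∂_2 − rank ∂_3 = (1 − 1) − 0 = 0, and there is no ∂_3, so H_2 ≅ 0.

As a check, the Euler characteristic is 3 − 3 + 1 = 1, which agrees with 1 − 0 + 0 = 1.
(K is a triangulation of the 2-simplex.)

H_0 ≅ Z,  H_1 = 0,  H_2 = 0.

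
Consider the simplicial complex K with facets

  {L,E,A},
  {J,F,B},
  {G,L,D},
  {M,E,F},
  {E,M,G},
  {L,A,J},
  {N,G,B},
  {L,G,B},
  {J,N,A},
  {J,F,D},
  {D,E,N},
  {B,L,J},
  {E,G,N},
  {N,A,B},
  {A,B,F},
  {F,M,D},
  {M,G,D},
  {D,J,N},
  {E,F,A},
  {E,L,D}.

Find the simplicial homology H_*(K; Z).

We work with the vertex ordering A < B < D < E < F < G < J < L < M < N. The simplices of K, each written with vertices in increasing order, are:

  0-simplices (10): A, B, D, E, F, G, J, L, M, N
  1-simplices (30): AB, AE, AF, AJ, AL, AN, BF, BG, BJ, BL, BN, DE, DF, DG, DJ, DL, DM, DN, EF, EG, EL, EM, EN, FJ, FM, GL, GM, GN, JL, JN
  2-simplices (20): ABF, ABN, AEF, AEL, AJL, AJN, BFJ, BGL, BGN, BJL, DEL, DEN, DFJ, DFM, DGL, DGM, DJN, EFM, EGM, EGN

so the chain groups are C_0 ≅ Z^10, C_1 ≅ Z^30, C_2 ≅ Z^20.

∂_1: C_1 → C_0 is given by ∂[p,q] = [q] − [p]. For instance
  ∂BL = L − B.
As a 10×30 matrix over Z this has rank 9, with invariant factors (1,1,1,1,1,1,1,1,1).

∂_2: C_2 → C_1 sends each 2-simplex [p,q,r] to [q,r] − [p,r] + [p,q]. For instance
  ∂BGN = GN − BN + BG,
  ∂DFM = FM − DM + DF.
This gives a 30×20 integer matrix of rank 20; reducing to Smith normal form yields diagonal entries (1,1,1,1,1,1,1,1,1,1,1,1,1,1,1,1,1,1,1,2).

Computing H_k = (kernel of ∂_k) / (image of ∂_{k+1}):

  H_0: rank C_0 − rank ∂_1 = 10 − 9 = 1, and the invariant factors of ∂_1 are all 1, so H_0 ≅ Z.
  H_1: rank ker ∂_1 − rank ∂_2 = (30 − 9) − 20 = 1, and ∂_2 has invariant factor 2 > 1, so H_1 ≅ Z × Z/2.
  H_2: rank ker ∂_2 − rank ∂_3 = (20 − 20) − 0 = 0, and there is no ∂_3, so H_2 ≅ 0.

As a check, the Euler characteristic is 10 − 30 + 20 = 0, which agrees with 1 − 1 + 0 = 0.
(K is a triangulation of the Klein bottle.)

H_0 ≅ Z,  H_1 ≅ Z × Z/2,  H_2 = 0.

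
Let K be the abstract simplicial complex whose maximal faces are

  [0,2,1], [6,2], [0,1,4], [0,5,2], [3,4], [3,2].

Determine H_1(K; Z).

H_1 ≅ Z.

Take the total order 0 < 1 < 2 < 3 < 4 < 5 < 6 on the vertex set. Then K (dimension 2) consists of the simplices:

  0-simplices (7): [0], [1], [2], [3], [4], [5], [6]
  1-simplices (10): [0,1], [0,2], [0,4], [0,5], [1,2], [1,4], [2,3], [2,5], [2,6], [3,4]
  2-simplices (3): [0,1,2], [0,1,4], [0,2,5]

giving chain groups C_0 ≅ Z^7, C_1 ≅ Z^10, C_2 ≅ Z^3.

Boundary ∂_1: C_1 → C_0 sends each edge [p,q] (with p < q) to q − p. For instance
  ∂[3,4] = [4] − [3].
The resulting 7×10 matrix has rank 6, and its Smith normal form has invariant factors (1,1,1,1,1,1).

∂_2: C_2 → C_1 maps a triangle to the signed sum of its edges. For instance
  ∂[0,2,5] = [2,5] − [0,5] + [0,2],
  ∂[0,1,2] = [1,2] − [0,2] + [0,1].
The resulting 10×3 matrix has rank 3, and its Smith normal form has invariant factors (1,1,1).

Computing H_k = (kernel of ∂_k) / (image of ∂_{k+1}):

  H_1: rank ker ∂_1 − rank ∂_2 = (10 − 6) − 3 = 1, and the invariant factors of ∂_2 are all 1, so H_1 = Z.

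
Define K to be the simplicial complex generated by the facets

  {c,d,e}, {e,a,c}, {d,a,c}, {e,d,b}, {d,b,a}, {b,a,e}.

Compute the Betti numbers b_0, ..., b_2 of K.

Take the total order a < b < c < d < e on the vertex set. Then K (dimension 2) consists of the simplices:

  0-simplices (5): a, b, c, d, e
  1-simplices (9): ab, ac, ad, ae, bd, be, cd, ce, de
  2-simplices (6): abd, abe, acd, ace, bde, cde

giving chain groups C_0 ≅ Z^5, C_1 ≅ Z^9, C_2 ≅ Z^6.

∂_1: C_1 → C_0 is given by ∂[p,q] = [q] − [p]. For instance
  ∂de = e − d.
As a 5×9 matrix over Z this has rank 4, with invariant factors (1,1,1,1).

The boundary map ∂_2: C_2 → C_1 sends each 2-simplex [p,q,r] to [q,r] − [p,r] + [p,q]. For instance
  ∂abe = be − ae + ab,
  ∂cde = de − ce + cd.
The resulting 9×6 matrix has rank 5, and its Smith normal form has invariant factors (1,1,1,1,1).

Now H_k = ker ∂_k / im ∂_{k+1}, so:

  H_0: rank C_0 − rank ∂_1 = 5 − 4 = 1, and the invariant factors of ∂_1 are all 1, so H_0 ≅ Z.
  H_1: rank ker ∂_1 − rank ∂_2 = (9 − 4) − 5 = 0, and the invariant factors of ∂_2 are all 1, so H_1 ≅ 0.
  H_2: rank ker ∂_2 − rank ∂_3 = (6 − 5) − 0 = 1, and there is no ∂_3, so H_2 ≅ Z.

As a check, the Euler characteristic is 5 − 9 + 6 = 2, which agrees with 1 − 0 + 1 = 2.
(K is a triangulation of the 2-sphere S^2.)

Hence the Betti numbers are b_0 = 1, b_1 = 0, b_2 = 1.

b_0 = 1, b_1 = 0, b_2 = 1.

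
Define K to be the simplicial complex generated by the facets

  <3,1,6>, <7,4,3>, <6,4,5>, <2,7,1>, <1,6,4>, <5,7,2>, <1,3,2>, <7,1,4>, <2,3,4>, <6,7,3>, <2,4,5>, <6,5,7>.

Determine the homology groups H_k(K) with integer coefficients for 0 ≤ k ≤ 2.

Fix the vertex order 1 < 2 < 3 < 4 < 5 < 6 < 7 and write every simplex with vertices in increasing order. Then dim K = 2 and the simplices of K are:

  0-simplices (7): [1], [2], [3], [4], [5], [6], [7]
  1-simplices (18): [1,2], [1,3], [1,4], [1,6], [1,7], [2,3], [2,4], [2,5], [2,7], [3,4], [3,6], [3,7], [4,5], [4,6], [4,7], [5,6], [5,7], [6,7]
  2-simplices (12): [1,2,3], [1,2,7], [1,3,6], [1,4,6], [1,4,7], [2,3,4], [2,4,5], [2,5,7], [3,4,7], [3,6,7], [4,5,6], [5,6,7]

Hence C_0 ≅ Z^7, C_1 ≅ Z^18, C_2 ≅ Z^12.

Boundary ∂_1: C_1 → C_0 sends each edge [p,q] (with p < q) to q − p. For instance
  ∂[5,6] = [6] − [5].
The resulting 7×18 matrix has rank 6, and its Smith normal form has invariant factors (1,1,1,1,1,1).

∂_2: C_2 → C_1 sends each 2-simplex [p,q,r] to [q,r] − [p,r] + [p,q]. For instance
  ∂[1,2,3] = [2,3] − [1,3] + [1,2],
  ∂[2,5,7] = [5,7] − [2,7] + [2,5].
As a 18×12 matrix over Z this has rank 12, with invariant factors (1,1,1,1,1,1,1,1,1,1,1,2).

Now H_k = ker ∂_k / im ∂_{k+1}, so:

  H_0: rank C_0 − rank ∂_1 = 7 − 6 = 1, and the invariant factors of ∂_1 are all 1, so H_0 ≅ Z.
  H_1: rank ker ∂_1 − rank ∂_2 = (18 − 6) − 12 = 0, and ∂_2 has invariant factor 2 > 1, so H_1 ≅ Z/2.
  H_2: rank ker ∂_2 − rank ∂_3 = (12 − 12) − 0 = 0, and there is no ∂_3, so H_2 ≅ 0.

(K is a triangulation of the real projective plane RP^2.)

H_0 = Z,  H_1 = Z/2,  H_2 = 0.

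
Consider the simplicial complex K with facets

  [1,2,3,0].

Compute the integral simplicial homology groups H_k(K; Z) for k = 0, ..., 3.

H_0 = Z,  H_1 = 0,  H_2 = 0,  H_3 = 0.

Fix the vertex order 0 < 1 < 2 < 3 and write every simplex with vertices in increasing order. Then dim K = 3 and the simplices of K are:

  0-simplices (4): [0], [1], [2], [3]
  1-simplices (6): [0,1], [0,2], [0,3], [1,2], [1,3], [2,3]
  2-simplices (4): [0,1,2], [0,1,3], [0,2,3], [1,2,3]
  3-simplices (1): [0,1,2,3]

Hence C_0 ≅ Z^4, C_1 ≅ Z^6, C_2 ≅ Z^4, C_3 ≅ Z^1.

∂_1: C_1 → C_0 maps an edge to its endpoints' difference, ∂[p,q] = q − p.
This gives a 4×6 integer matrix of rank 3; reducing to Smith normal form yields diagonal entries (1,1,1).

Boundary ∂_2: C_2 → C_1 sends each 2-simplex [p,q,r] to [q,r] − [p,r] + [p,q]. For instance
  ∂[0,1,2] = [1,2] − [0,2] + [0,1],
  ∂[0,1,3] = [1,3] − [0,3] + [0,1].
This gives a 6×4 integer matrix of rank 3; reducing to Smith normal form yields diagonal entries (1,1,1).

∂_3: C_3 → C_2 sends each 3-simplex σ to the alternating sum Σ_i (−1)^i (σ with its i-th vertex removed). For instance
  ∂[0,1,2,3] = [1,2,3] − [0,2,3] + [0,1,3] − [0,1,2].
As a 4×1 matrix over Z this has rank 1, with invariant factors (1).

Computing H_k = (kernel of ∂_k) / (image of ∂_{k+1}):

  H_0: rank C_0 − rank ∂_1 = 4 − 3 = 1, and the invariant factors of ∂_1 are all 1, so H_0 ≅ Z.
  H_1: rank ker ∂_1 − rank ∂_2 = (6 − 3) − 3 = 0, and the invariant factors of ∂_2 are all 1, so H_1 ≅ 0.
  H_2: rank ker ∂_2 − rank ∂_3 = (4 − 3) − 1 = 0, and the invariant factors of ∂_3 are all 1, so H_2 ≅ 0.
  H_3: rank ker ∂_3 − rank ∂_4 = (1 − 1) − 0 = 0, and there is no ∂_4, so H_3 ≅ 0.

As a check, the Euler characteristic is 4 − 6 + 4 − 1 = 1, which agrees with 1 − 0 + 0 − 0 = 1.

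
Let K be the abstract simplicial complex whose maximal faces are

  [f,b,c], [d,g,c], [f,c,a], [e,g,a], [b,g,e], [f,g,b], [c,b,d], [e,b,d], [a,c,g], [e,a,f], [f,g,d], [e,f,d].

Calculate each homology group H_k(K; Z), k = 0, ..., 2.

H_0 = Z,  H_1 = Z/2Z,  H_2 = 0.

Take the total order a < b < c < d < e < f < g on the vertex set. Then K (dimension 2) consists of the simplices:

  0-simplices (7): a, b, c, d, e, f, g
  1-simplices (18): ac, ae, af, ag, bc, bd, be, bf, bg, cd, cf, cg, de, df, dg, ef, eg, fg
  2-simplices (12): acf, acg, aef, aeg, bcd, bcf, bde, beg, bfg, cdg, def, dfg

giving chain groups C_0 ≅ Z^7, C_1 ≅ Z^18, C_2 ≅ Z^12.

Boundary ∂_1: C_1 → C_0 is given by ∂[p,q] = [q] − [p]. For instance
  ∂df = f − d.
As a 7×18 matrix over Z this has rank 6, with invariant factors (1,1,1,1,1,1).

The boundary map ∂_2: C_2 → C_1 sends each 2-simplex [p,q,r] to [q,r] − [p,r] + [p,q]. For instance
  ∂aeg = eg − ag + ae,
  ∂aef = ef − af + ae.
As a 18×12 matrix over Z this has rank 12, with invariant factors (1,1,1,1,1,1,1,1,1,1,1,2).

From H_k ≅ ker(∂_k) / im(∂_{k+1}) we obtain:

  H_0: rank C_0 − rank ∂_1 = 7 − 6 = 1, and the invariant factors of ∂_1 are all 1, so H_0 = Z.
  H_1: rank ker ∂_1 − rank ∂_2 = (18 − 6) − 12 = 0, and ∂_2 has invariant factor 2 > 1, so H_1 = Z/2Z.
  H_2: rank ker ∂_2 − rank ∂_3 = (12 − 12) − 0 = 0, and there is no ∂_3, so H_2 = 0.

As a check, the Euler characteristic is 7 − 18 + 12 = 1, which agrees with 1 − 0 + 0 = 1.
(K is a triangulation of the real projective plane RP^2.)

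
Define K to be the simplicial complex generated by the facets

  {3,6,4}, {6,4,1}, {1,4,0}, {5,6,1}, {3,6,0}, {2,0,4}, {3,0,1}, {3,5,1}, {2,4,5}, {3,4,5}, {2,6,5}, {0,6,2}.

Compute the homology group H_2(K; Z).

Order the vertices as 0 < 1 < 2 < 3 < 4 < 5 < 6. Listing each simplex with vertices in this order, K has dimension 2 with simplices:

  0-simplices (7): [0], [1], [2], [3], [4], [5], [6]
  1-simplices (18): [0,1], [0,2], [0,3], [0,4], [0,6], [1,3], [1,4], [1,5], [1,6], [2,4], [2,5], [2,6], [3,4], [3,5], [3,6], [4,5], [4,6], [5,6]
  2-simplices (12): [0,1,3], [0,1,4], [0,2,4], [0,2,6], [0,3,6], [1,3,5], [1,4,6], [1,5,6], [2,4,5], [2,5,6], [3,4,5], [3,4,6]

giving chain groups C_0 ≅ Z^7, C_1 ≅ Z^18, C_2 ≅ Z^12.

The boundary map ∂_1: C_1 → C_0 maps an edge to its endpoints' difference, ∂[p,q] = q − p. For instance
  ∂[1,6] = [6] − [1].
As a 7×18 matrix over Z this has rank 6, with invariant factors (1,1,1,1,1,1).

The boundary map ∂_2: C_2 → C_1 acts by ∂[p,q,r] = [q,r] − [p,r] + [p,q]. For instance
  ∂[0,2,6] = [2,6] − [0,6] + [0,2],
  ∂[3,4,6] = [4,6] − [3,6] + [3,4].
This gives a 18×12 integer matrix of rank 12; reducing to Smith normal form yields diagonal entries (1,1,1,1,1,1,1,1,1,1,1,2).

Reading off H_k = ker ∂_k / im ∂_{k+1}:

  H_2: rank ker ∂_2 − rank ∂_3 = (12 − 12) − 0 = 0, and there is no ∂_3, so H_2 ≅ 0.

(K is a triangulation of the real projective plane RP^2.)

H_2 ≅ 0.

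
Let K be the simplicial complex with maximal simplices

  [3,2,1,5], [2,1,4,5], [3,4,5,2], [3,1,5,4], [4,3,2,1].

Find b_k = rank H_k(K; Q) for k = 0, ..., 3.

K has 5 vertices, 10 edges, 10 triangles, 5 3-simplices.
rank ∂_0 = 0, rank ∂_1 = 4 ⇒ b_0 = 5 − 0 − 4 = 1; all invariant factors of ∂_1 are 1 so no torsion. So H_0 = Z.
rank ∂_1 = 4, rank ∂_2 = 6 ⇒ b_1 = 10 − 4 − 6 = 0; all invariant factors of ∂_2 are 1 so no torsion. So H_1 = 0.
rank ∂_2 = 6, rank ∂_3 = 4 ⇒ b_2 = 10 − 6 − 4 = 0; all invariant factors of ∂_3 are 1 so no torsion. So H_2 = 0.
rank ∂_3 = 4, rank ∂_4 = 0 ⇒ b_3 = 5 − 4 − 0 = 1. So H_3 = Z.

b_0 = 1, b_1 = 0, b_2 = 0, b_3 = 1.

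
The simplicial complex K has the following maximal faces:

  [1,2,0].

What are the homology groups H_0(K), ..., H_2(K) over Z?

H_0 ≅ Z,  H_1 = 0,  H_2 = 0.

K has 3 vertices, 3 edges, 1 triangle.
rank ∂_0 = 0, rank ∂_1 = 2 ⇒ b_0 = 3 − 0 − 2 = 1; all invariant factors of ∂_1 are 1 so no torsion. So H_0 ≅ Z.
rank ∂_1 = 2, rank ∂_2 = 1 ⇒ b_1 = 3 − 2 − 1 = 0; all invariant factors of ∂_2 are 1 so no torsion. So H_1 ≅ 0.
rank ∂_2 = 1, rank ∂_3 = 0 ⇒ b_2 = 1 − 1 − 0 = 0. So H_2 ≅ 0.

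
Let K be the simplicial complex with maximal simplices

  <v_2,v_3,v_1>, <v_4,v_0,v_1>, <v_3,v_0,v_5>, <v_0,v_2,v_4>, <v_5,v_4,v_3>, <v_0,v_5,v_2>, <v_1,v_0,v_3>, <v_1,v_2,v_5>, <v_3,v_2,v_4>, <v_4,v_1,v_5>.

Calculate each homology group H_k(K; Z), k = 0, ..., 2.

We work with the vertex ordering v_0 < v_1 < v_2 < v_3 < v_4 < v_5. The simplices of K, each written with vertices in increasing order, are:

  0-simplices (6): [v_0], [v_1], [v_2], [v_3], [v_4], [v_5]
  1-simplices (15): (15 of them)
  2-simplices (10): [v_0,v_1,v_3], [v_0,v_1,v_4], [v_0,v_2,v_4], [v_0,v_2,v_5], [v_0,v_3,v_5], [v_1,v_2,v_3], [v_1,v_2,v_5], [v_1,v_4,v_5], [v_2,v_3,v_4], [v_3,v_4,v_5]

Hence C_0 ≅ Z^6, C_1 ≅ Z^15, C_2 ≅ Z^10.

The boundary map ∂_1: C_1 → C_0 sends each edge [p,q] (with p < q) to q − p. For instance
  ∂[v_1,v_3] = [v_3] − [v_1].
The 6×15 boundary matrix has rank 5 and Smith normal form diag(1,1,1,1,1).

Boundary ∂_2: C_2 → C_1 maps a triangle to the signed sum of its edges. For instance
  ∂[v_0,v_2,v_5] = [v_2,v_5] − [v_0,v_5] + [v_0,v_2],
  ∂[v_3,v_4,v_5] = [v_4,v_5] − [v_3,v_5] + [v_3,v_4].
As a 15×10 matrix over Z this has rank 10, with invariant factors (1,1,1,1,1,1,1,1,1,2).

Reading off H_k = ker ∂_k / im ∂_{k+1}:

  H_0: rank C_0 − rank ∂_1 = 6 − 5 = 1, and the invariant factors of ∂_1 are all 1, so H_0 = Z.
  H_1: rank ker ∂_1 − rank ∂_2 = (15 − 5) − 10 = 0, and ∂_2 has invariant factor 2 > 1, so H_1 = Z/2.
  H_2: rank ker ∂_2 − rank ∂_3 = (10 − 10) − 0 = 0, and there is no ∂_3, so H_2 = 0.

As a check, the Euler characteristic is 6 − 15 + 10 = 1, which agrees with 1 − 0 + 0 = 1.
(K is a triangulation of the real projective plane RP^2.)

H_0 ≅ Z,  H_1 ≅ Z/2,  H_2 = 0.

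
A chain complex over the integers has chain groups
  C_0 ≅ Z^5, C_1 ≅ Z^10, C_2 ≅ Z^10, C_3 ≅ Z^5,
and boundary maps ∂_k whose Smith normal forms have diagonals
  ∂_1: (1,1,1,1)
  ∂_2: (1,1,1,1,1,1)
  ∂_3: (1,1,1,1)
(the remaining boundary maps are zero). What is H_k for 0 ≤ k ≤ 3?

H_0: b_0 = 5 − 0 − 4 = 1; torsion from ∂_1 factors > 1: none. So H_0 = Z.
H_1: b_1 = 10 − 4 − 6 = 0; torsion from ∂_2 factors > 1: none. So H_1 = 0.
H_2: b_2 = 10 − 6 − 4 = 0; torsion from ∂_3 factors > 1: none. So H_2 = 0.
H_3: b_3 = 5 − 4 − 0 = 1; torsion from ∂_4 factors > 1: none. So H_3 = Z.

H_0 = Z,  H_1 = 0,  H_2 = 0,  H_3 = Z.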